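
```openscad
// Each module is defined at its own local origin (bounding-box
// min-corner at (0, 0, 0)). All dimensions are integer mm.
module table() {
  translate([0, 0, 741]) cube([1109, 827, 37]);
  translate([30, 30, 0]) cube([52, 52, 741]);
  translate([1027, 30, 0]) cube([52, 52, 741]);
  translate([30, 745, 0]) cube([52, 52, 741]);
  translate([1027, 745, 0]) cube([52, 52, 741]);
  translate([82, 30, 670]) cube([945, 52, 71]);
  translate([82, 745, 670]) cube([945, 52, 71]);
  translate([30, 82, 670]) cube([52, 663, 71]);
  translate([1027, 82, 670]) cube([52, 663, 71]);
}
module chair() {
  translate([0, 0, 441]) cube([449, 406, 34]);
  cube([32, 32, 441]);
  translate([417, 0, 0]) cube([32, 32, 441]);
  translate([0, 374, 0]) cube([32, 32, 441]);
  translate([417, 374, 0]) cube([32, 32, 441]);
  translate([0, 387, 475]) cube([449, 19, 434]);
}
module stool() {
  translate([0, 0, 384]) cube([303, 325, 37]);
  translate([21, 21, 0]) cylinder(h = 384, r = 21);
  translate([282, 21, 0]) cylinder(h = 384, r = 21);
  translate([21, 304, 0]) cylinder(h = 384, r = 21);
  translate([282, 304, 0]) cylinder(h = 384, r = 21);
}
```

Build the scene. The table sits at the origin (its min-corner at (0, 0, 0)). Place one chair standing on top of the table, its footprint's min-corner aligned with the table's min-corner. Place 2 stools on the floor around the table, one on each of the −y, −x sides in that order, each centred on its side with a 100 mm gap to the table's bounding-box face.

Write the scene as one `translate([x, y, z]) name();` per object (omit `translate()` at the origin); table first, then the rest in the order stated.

table();
translate([0, 0, 778]) chair();
translate([403, -425, 0]) stool();
translate([-403, 251, 0]) stool();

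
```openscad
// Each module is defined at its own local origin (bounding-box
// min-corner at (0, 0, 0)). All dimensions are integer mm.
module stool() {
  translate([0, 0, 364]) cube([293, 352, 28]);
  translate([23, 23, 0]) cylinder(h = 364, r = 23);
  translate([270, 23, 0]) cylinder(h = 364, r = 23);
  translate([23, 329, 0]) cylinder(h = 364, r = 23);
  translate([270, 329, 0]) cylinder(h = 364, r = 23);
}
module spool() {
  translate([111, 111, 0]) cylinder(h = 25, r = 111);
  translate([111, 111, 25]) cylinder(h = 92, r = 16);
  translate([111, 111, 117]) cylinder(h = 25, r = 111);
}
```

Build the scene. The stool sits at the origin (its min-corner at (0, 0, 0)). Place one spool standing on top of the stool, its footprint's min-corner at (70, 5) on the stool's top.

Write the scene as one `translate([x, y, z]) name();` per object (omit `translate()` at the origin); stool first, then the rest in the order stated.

stool();
translate([70, 5, 392]) spool();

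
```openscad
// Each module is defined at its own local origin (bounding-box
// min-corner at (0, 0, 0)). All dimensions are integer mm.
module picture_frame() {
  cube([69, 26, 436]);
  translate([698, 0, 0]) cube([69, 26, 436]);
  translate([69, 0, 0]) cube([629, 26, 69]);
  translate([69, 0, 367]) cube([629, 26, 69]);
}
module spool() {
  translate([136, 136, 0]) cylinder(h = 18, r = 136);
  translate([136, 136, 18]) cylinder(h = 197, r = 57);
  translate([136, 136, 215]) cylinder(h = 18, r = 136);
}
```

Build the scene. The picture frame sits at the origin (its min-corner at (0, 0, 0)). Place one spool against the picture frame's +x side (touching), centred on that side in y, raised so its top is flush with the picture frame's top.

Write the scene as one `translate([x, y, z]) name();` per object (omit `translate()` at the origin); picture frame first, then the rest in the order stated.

picture_frame();
translate([767, -123, 203]) spool();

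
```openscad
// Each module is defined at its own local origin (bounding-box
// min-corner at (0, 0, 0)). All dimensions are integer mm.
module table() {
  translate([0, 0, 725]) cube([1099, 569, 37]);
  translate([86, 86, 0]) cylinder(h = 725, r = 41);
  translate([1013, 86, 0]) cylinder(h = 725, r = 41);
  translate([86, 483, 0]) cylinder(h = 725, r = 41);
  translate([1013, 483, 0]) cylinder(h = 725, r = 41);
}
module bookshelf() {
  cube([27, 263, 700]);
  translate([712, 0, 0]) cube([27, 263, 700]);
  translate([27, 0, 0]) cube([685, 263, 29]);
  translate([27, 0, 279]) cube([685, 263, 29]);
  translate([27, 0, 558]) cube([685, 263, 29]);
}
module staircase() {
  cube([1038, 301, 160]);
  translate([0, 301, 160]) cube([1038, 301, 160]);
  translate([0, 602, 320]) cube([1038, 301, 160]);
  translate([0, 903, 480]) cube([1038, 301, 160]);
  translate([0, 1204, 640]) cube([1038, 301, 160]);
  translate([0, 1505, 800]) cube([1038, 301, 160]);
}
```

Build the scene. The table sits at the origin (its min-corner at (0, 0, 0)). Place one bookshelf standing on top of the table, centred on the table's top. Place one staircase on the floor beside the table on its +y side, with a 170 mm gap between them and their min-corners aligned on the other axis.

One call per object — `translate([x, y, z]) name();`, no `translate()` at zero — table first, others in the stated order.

table();
translate([180, 153, 762]) bookshelf();
translate([0, 739, 0]) staircase();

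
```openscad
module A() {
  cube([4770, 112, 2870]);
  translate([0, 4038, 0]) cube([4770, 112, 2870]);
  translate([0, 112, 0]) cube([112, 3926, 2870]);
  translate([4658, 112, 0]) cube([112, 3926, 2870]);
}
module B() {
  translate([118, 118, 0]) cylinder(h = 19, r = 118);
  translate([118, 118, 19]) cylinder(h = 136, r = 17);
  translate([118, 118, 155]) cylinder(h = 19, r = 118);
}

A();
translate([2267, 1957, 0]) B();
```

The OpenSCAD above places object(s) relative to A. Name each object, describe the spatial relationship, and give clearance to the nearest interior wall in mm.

Clearances: x = 2155, y = 1845; minimum 1845 mm.

A is a house frame. B is a spool. The spool sits inside the house frame, centred. The clearance to the nearest interior wall is 1845 mm.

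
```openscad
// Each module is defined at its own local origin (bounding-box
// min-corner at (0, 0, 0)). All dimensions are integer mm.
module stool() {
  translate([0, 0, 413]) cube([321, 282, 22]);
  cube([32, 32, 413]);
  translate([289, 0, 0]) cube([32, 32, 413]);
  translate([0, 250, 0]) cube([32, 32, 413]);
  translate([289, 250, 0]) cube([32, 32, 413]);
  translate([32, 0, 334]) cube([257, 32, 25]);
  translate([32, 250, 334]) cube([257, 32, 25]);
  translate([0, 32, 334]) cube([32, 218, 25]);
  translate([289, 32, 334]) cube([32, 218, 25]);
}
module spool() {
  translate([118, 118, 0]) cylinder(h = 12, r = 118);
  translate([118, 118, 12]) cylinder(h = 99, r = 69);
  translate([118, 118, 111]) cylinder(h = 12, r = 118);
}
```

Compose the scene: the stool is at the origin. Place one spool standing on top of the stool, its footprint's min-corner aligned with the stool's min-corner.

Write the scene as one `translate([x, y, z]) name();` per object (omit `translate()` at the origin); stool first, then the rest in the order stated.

stool();
translate([0, 0, 435]) spool();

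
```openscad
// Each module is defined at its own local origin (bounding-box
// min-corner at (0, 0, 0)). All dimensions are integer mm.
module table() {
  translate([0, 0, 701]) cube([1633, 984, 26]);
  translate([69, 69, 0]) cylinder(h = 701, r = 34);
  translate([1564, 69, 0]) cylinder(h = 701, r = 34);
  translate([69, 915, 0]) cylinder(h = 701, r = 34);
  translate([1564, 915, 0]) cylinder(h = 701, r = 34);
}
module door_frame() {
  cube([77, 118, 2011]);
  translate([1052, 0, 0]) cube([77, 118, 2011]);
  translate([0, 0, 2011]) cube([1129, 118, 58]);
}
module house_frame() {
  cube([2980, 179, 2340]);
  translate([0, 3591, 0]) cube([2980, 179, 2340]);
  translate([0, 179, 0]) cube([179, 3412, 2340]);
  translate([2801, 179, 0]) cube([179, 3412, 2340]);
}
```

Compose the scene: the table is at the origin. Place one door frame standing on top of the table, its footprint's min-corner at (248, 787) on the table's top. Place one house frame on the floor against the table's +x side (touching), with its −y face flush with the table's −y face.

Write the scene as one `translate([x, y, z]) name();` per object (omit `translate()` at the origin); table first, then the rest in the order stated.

table();
translate([248, 787, 727]) door_frame();
translate([1633, 0, 0]) house_frame();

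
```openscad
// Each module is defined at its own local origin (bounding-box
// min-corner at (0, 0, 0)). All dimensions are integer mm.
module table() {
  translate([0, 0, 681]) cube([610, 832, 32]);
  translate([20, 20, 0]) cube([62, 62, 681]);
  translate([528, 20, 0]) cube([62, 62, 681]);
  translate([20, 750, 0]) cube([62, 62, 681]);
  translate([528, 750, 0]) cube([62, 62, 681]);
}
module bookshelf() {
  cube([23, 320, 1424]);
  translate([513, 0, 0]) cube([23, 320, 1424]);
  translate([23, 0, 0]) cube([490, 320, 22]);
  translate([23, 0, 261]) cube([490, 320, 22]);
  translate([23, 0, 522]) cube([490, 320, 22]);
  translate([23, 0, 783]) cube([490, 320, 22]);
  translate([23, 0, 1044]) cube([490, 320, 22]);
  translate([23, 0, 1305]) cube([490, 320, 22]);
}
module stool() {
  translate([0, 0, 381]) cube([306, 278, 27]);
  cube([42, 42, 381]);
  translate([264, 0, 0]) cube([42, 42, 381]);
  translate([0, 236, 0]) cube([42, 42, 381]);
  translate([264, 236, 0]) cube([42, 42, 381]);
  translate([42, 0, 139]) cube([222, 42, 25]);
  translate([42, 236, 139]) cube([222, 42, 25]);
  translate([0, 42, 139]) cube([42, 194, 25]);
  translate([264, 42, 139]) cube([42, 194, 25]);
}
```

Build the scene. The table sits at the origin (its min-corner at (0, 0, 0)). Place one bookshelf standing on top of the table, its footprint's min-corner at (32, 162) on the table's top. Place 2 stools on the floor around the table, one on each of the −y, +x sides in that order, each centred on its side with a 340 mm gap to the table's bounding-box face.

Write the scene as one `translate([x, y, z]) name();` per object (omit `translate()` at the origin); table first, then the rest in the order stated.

table();
translate([32, 162, 713]) bookshelf();
translate([152, -618, 0]) stool();
translate([950, 277, 0]) stool();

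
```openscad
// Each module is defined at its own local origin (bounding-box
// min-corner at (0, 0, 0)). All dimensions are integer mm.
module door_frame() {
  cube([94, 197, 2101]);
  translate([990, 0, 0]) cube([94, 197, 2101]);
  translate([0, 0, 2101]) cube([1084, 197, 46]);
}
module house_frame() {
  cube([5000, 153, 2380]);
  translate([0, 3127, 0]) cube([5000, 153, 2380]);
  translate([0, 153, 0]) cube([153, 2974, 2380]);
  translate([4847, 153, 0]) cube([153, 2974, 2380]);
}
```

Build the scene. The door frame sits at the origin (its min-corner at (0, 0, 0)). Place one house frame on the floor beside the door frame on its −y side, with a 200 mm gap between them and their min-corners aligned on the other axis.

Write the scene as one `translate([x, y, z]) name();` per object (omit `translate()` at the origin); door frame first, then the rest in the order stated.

door_frame();
translate([0, -3480, 0]) house_frame();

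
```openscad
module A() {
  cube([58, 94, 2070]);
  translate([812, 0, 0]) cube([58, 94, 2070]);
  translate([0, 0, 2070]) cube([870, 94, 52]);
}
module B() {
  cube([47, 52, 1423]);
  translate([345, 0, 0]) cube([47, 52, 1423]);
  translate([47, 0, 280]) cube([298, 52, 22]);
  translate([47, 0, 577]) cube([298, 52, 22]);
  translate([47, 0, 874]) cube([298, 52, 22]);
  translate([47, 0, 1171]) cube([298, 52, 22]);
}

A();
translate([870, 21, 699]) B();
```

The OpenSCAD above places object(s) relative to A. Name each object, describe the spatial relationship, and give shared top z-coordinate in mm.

Both tops at z = 2122 mm.

A is a door frame. B is a ladder. The ladder is beside the door frame with their tops flush at z = 2122. The shared top z-coordinate is 2122 mm.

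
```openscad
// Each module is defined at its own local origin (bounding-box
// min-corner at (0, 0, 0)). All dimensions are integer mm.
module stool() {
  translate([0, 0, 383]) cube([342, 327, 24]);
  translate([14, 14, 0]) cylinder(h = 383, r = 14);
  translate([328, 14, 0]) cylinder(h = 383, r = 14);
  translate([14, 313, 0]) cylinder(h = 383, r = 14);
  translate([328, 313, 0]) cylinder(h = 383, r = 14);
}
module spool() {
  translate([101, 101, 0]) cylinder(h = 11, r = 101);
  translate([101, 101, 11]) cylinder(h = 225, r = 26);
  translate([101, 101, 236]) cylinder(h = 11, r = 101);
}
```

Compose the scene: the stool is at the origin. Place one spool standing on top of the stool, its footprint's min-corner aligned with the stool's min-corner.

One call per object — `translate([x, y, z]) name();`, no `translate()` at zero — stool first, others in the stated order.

stool();
translate([0, 0, 407]) spool();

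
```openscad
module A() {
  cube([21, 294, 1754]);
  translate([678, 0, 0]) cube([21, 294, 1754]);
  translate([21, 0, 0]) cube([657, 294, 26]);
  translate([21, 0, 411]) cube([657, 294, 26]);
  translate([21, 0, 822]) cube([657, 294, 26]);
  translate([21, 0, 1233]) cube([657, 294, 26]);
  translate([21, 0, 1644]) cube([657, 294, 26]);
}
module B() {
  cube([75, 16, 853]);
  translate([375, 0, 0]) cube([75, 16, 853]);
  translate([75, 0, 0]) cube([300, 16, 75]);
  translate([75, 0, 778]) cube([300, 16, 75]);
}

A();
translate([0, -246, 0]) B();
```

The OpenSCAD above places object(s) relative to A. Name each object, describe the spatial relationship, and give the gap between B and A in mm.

The picture frame's nearest face is 230 mm from the bookshelf's −y face.

A is a bookshelf. B is a picture frame. The picture frame is on the floor beside the bookshelf on its −y side. The gap between the picture frame and the bookshelf is 230 mm.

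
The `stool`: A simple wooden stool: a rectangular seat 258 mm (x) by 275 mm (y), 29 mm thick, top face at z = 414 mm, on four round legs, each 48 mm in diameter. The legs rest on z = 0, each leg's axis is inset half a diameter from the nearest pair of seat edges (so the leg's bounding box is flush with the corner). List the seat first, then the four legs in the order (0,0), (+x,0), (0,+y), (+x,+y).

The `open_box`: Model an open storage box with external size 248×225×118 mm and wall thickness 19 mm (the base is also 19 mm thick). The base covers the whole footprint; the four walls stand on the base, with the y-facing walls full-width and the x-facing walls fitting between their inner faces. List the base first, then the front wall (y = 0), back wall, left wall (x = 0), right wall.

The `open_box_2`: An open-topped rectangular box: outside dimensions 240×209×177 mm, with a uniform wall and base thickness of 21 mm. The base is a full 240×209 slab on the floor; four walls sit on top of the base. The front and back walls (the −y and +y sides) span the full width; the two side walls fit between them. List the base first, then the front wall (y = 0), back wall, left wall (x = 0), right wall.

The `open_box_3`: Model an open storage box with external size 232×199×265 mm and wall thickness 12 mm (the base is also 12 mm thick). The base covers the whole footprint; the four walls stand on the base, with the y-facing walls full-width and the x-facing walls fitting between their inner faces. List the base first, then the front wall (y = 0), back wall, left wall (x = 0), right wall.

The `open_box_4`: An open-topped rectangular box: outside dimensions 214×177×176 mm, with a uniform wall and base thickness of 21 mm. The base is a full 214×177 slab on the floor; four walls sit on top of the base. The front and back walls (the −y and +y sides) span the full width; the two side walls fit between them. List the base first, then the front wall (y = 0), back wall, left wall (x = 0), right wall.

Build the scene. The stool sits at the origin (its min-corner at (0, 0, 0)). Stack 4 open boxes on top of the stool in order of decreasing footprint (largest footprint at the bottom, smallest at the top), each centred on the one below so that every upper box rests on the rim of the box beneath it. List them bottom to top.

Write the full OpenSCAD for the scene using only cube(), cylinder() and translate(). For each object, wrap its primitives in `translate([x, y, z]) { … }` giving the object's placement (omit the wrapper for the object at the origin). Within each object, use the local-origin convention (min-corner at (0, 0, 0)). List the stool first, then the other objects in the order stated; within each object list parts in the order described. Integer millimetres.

translate([0, 0, 385]) cube([258, 275, 29]);
translate([24, 24, 0]) cylinder(h = 385, r = 24);
translate([234, 24, 0]) cylinder(h = 385, r = 24);
translate([24, 251, 0]) cylinder(h = 385, r = 24);
translate([234, 251, 0]) cylinder(h = 385, r = 24);
translate([5, 25, 414]) {
  cube([248, 225, 19]);
  translate([0, 0, 19]) cube([248, 19, 99]);
  translate([0, 206, 19]) cube([248, 19, 99]);
  translate([0, 19, 19]) cube([19, 187, 99]);
  translate([229, 19, 19]) cube([19, 187, 99]);
}
translate([9, 33, 532]) {
  cube([240, 209, 21]);
  translate([0, 0, 21]) cube([240, 21, 156]);
  translate([0, 188, 21]) cube([240, 21, 156]);
  translate([0, 21, 21]) cube([21, 167, 156]);
  translate([219, 21, 21]) cube([21, 167, 156]);
}
translate([13, 38, 709]) {
  cube([232, 199, 12]);
  translate([0, 0, 12]) cube([232, 12, 253]);
  translate([0, 187, 12]) cube([232, 12, 253]);
  translate([0, 12, 12]) cube([12, 175, 253]);
  translate([220, 12, 12]) cube([12, 175, 253]);
}
translate([22, 49, 974]) {
  cube([214, 177, 21]);
  translate([0, 0, 21]) cube([214, 21, 155]);
  translate([0, 156, 21]) cube([214, 21, 155]);
  translate([0, 21, 21]) cube([21, 135, 155]);
  translate([193, 21, 21]) cube([21, 135, 155]);
}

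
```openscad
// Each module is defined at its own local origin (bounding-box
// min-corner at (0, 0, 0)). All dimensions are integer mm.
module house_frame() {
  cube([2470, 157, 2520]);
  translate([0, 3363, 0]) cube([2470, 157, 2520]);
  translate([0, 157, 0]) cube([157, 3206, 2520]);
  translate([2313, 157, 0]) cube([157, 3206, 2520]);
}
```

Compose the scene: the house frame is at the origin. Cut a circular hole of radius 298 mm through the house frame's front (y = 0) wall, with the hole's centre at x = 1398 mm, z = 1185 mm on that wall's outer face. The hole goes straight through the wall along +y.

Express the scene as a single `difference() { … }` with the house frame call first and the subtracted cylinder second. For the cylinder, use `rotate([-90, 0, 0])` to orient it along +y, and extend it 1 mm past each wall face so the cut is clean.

difference() {
  house_frame();
  translate([1398, -1, 1185]) rotate([-90, 0, 0]) cylinder(h = 159, r = 298);
}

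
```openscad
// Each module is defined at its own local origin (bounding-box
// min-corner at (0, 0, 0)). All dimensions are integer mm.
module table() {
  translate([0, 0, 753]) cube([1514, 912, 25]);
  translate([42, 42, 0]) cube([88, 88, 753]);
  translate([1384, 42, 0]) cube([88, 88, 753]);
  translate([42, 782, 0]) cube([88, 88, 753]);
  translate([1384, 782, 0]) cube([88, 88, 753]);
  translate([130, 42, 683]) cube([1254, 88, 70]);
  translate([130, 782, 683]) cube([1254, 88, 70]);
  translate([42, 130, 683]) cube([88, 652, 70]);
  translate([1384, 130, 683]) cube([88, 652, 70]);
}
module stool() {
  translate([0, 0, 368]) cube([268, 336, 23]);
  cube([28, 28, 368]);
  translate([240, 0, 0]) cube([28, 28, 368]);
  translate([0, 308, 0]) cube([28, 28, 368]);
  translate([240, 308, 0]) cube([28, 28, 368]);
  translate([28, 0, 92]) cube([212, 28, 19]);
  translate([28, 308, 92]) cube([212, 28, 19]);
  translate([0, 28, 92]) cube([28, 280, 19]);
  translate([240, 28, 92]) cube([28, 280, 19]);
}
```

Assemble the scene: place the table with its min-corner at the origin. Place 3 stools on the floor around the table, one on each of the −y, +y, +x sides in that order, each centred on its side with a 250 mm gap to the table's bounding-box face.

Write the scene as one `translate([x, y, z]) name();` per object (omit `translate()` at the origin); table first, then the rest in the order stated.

table();
translate([623, -586, 0]) stool();
translate([623, 1162, 0]) stool();
translate([1764, 288, 0]) stool();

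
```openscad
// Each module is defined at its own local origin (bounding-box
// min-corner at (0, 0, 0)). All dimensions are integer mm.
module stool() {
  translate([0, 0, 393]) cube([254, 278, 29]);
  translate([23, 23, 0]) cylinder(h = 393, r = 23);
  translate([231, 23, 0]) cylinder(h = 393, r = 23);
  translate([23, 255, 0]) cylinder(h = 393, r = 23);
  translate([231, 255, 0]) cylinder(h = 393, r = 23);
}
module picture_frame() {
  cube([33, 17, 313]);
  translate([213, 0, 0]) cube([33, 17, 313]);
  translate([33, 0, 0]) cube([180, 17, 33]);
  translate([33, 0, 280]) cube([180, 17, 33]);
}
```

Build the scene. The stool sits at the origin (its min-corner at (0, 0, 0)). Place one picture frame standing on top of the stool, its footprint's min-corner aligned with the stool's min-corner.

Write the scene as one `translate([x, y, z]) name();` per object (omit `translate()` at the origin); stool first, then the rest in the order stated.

stool();
translate([0, 0, 422]) picture_frame();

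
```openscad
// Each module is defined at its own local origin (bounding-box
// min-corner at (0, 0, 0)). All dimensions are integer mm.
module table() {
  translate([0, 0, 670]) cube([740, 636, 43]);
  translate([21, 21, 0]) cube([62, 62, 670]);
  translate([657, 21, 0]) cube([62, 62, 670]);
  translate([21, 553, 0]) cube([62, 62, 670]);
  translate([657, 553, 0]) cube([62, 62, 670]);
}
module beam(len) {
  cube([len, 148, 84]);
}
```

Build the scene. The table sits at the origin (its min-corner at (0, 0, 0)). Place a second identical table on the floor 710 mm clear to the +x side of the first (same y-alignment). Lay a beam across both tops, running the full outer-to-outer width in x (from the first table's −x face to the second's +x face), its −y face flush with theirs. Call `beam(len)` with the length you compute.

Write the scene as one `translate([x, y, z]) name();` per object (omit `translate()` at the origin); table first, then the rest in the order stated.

table();
translate([1450, 0, 0]) table();
translate([0, 0, 713]) beam(2190);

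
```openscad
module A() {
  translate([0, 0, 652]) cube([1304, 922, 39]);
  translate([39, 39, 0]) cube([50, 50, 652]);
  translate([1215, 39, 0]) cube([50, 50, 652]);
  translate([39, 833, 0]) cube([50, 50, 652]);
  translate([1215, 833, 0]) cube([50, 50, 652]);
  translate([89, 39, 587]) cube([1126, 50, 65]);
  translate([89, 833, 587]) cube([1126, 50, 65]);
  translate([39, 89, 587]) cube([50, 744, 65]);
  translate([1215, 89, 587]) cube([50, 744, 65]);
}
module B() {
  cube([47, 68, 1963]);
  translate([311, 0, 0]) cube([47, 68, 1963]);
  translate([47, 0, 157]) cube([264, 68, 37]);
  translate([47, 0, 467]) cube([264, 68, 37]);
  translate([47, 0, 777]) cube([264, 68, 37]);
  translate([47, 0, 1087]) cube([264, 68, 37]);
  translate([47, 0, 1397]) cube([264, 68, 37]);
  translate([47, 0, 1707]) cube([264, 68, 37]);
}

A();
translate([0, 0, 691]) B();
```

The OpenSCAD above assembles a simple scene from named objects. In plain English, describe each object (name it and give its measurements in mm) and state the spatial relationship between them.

A is a rectangular dining table. The top is 1304×922×39 mm with its upper surface at z = 691 mm. It stands on four 50×50 mm square legs, each inset 39 mm from the nearest pair of top edges, running from the floor to the underside of the top. Four apron rails, 50 mm thick and 65 mm tall, run between adjacent legs with their top edges flush with the underside of the top and their outer faces flush with the legs' outer faces.

B is a straight ladder. Two 47×68 mm vertical rails, 1963 mm tall, stand 358 mm apart (outside-to-outside) with their front faces coplanar on the −y side. 6 rungs, each 68 mm deep and 37 mm tall, span between the inner faces of the rails, front faces flush with the rails. The lowest rung's underside is at z = 157 mm and rungs are spaced 310 mm apart (underside to underside).

The ladder is on top of the table.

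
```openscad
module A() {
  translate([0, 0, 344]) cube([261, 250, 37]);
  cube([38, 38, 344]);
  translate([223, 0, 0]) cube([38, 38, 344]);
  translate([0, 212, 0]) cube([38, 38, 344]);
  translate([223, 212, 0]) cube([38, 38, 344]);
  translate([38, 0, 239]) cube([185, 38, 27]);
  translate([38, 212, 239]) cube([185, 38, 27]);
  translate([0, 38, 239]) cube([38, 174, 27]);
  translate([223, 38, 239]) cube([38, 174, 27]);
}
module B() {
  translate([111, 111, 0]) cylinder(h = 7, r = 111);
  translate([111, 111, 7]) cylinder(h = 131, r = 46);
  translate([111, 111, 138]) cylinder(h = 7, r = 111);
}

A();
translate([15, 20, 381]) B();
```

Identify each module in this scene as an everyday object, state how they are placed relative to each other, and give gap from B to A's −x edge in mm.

A is a stool. B is a spool. The spool is on top of the stool. The gap from the spool to the stool's −x edge is 15 mm.

The spool's min-x is at 15; the stool's min-x is 0; gap = 15 mm.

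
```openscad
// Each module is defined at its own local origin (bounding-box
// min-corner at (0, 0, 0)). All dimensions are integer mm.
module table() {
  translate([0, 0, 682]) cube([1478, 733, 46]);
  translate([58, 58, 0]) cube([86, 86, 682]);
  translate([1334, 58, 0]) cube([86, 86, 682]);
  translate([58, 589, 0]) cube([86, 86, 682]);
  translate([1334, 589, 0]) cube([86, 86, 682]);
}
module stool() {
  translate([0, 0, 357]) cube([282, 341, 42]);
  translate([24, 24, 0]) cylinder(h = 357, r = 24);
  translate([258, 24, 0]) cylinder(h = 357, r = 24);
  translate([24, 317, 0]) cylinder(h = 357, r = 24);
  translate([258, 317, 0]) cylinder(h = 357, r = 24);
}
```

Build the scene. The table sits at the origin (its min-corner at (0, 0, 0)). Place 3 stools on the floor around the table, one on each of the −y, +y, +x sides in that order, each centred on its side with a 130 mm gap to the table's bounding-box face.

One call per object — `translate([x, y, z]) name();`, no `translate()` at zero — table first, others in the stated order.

table();
translate([598, -471, 0]) stool();
translate([598, 863, 0]) stool();
translate([1608, 196, 0]) stool();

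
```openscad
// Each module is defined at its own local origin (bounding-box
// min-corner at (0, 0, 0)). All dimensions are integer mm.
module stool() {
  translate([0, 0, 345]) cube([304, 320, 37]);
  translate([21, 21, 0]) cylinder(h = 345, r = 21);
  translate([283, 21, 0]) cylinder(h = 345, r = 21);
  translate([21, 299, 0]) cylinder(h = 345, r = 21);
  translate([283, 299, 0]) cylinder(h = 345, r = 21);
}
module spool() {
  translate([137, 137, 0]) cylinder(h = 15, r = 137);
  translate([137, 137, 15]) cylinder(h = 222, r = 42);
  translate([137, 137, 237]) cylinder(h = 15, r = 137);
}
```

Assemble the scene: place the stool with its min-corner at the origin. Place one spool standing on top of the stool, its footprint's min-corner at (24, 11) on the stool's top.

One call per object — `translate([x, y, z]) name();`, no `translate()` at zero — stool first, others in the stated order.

stool();
translate([24, 11, 382]) spool();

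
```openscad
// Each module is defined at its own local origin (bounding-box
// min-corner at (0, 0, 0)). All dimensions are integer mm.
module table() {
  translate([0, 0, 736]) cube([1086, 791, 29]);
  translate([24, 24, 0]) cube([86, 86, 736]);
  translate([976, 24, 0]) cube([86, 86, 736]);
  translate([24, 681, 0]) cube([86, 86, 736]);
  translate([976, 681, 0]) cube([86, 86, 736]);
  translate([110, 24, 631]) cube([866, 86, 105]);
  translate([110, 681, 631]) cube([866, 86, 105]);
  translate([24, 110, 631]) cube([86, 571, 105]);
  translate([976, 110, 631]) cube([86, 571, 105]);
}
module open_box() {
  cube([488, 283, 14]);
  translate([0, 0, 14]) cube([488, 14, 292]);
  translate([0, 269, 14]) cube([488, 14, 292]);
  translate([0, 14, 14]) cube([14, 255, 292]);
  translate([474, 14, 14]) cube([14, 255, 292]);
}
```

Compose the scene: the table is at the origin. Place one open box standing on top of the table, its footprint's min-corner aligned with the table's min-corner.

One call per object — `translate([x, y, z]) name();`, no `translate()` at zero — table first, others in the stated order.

table();
translate([0, 0, 765]) open_box();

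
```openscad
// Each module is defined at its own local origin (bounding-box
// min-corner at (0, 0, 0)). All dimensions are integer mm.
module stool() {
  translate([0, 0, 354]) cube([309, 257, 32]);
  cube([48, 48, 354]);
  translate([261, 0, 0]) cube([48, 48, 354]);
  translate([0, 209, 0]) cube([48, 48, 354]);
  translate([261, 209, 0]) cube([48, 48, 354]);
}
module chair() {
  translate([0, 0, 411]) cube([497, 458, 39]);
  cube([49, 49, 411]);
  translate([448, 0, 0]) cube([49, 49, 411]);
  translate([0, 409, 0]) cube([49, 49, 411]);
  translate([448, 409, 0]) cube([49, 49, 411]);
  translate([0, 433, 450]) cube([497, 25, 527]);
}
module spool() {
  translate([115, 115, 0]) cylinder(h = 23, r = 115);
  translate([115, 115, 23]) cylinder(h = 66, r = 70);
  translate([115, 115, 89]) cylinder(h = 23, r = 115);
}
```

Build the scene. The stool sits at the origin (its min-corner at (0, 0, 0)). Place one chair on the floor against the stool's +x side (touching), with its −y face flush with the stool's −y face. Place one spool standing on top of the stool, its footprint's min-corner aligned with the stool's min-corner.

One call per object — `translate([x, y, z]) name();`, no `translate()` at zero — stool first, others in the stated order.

stool();
translate([309, 0, 0]) chair();
translate([0, 0, 386]) spool();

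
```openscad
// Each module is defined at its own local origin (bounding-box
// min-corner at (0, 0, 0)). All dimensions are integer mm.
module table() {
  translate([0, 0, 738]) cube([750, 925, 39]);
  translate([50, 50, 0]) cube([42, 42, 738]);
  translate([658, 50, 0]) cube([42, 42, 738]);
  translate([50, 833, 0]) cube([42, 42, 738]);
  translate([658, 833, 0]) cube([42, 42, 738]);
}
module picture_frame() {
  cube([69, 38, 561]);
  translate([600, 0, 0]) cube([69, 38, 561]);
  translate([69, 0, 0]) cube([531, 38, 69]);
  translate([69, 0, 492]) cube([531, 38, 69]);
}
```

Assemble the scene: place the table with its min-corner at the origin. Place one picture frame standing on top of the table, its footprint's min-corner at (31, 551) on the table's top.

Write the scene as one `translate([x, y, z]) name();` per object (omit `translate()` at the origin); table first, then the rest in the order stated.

table();
translate([31, 551, 777]) picture_frame();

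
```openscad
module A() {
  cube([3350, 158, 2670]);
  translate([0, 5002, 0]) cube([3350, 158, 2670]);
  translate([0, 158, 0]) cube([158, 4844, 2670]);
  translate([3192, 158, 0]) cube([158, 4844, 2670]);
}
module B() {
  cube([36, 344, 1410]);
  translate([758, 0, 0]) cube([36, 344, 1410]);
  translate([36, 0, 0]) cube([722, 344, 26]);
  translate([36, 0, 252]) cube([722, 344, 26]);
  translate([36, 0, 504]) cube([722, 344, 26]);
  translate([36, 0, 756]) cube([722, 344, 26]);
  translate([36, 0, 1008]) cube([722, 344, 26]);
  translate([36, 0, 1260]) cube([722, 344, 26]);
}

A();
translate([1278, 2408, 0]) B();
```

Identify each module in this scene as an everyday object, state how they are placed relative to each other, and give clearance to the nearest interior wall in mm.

Clearances: x = 1120, y = 2250; minimum 1120 mm.

A is a house frame. B is a bookshelf. The bookshelf sits inside the house frame, centred. The clearance to the nearest interior wall is 1120 mm.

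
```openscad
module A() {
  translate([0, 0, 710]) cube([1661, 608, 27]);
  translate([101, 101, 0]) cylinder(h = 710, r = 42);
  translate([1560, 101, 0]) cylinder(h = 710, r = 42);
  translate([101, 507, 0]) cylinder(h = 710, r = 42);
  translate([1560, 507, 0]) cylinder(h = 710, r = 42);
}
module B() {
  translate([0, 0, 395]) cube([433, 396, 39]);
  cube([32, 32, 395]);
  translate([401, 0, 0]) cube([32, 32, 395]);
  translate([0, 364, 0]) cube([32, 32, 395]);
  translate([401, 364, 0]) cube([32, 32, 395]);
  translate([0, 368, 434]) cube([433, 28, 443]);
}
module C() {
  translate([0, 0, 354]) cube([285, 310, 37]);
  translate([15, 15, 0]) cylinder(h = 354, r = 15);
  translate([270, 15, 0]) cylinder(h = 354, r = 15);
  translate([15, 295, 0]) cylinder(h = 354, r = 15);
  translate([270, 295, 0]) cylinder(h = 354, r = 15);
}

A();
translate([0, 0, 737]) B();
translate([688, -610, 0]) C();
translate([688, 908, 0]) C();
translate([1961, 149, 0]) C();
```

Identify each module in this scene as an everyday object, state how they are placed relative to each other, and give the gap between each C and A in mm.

A is a table. B is a chair. C is a stool. The chair is on top of the table. Three stools sit around the table at the −y, +y, +x sides. The gap between each stool and the table is 300 mm.

Each stool's nearest face is 300 mm from the table's bounding box.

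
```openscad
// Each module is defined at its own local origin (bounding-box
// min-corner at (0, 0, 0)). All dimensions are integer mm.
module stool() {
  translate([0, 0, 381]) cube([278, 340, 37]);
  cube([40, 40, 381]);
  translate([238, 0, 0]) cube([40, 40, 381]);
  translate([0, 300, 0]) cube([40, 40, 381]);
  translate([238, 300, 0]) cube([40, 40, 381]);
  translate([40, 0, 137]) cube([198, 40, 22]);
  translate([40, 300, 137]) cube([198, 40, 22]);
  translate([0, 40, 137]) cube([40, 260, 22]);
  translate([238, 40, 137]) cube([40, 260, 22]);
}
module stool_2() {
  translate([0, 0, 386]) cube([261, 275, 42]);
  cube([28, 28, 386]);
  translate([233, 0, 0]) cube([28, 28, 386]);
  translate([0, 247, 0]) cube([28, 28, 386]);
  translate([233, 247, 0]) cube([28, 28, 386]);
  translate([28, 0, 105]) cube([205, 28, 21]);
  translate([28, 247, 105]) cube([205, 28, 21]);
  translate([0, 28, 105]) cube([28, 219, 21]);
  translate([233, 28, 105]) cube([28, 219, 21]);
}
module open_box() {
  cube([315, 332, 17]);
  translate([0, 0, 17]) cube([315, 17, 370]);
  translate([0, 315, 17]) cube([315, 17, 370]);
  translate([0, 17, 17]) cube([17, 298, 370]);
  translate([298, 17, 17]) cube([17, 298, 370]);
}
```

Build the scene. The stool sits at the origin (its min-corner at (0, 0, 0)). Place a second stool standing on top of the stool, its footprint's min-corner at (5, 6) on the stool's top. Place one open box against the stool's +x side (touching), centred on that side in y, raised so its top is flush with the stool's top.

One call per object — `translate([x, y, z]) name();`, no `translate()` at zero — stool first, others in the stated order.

stool();
translate([5, 6, 418]) stool_2();
translate([278, 4, 31]) open_box();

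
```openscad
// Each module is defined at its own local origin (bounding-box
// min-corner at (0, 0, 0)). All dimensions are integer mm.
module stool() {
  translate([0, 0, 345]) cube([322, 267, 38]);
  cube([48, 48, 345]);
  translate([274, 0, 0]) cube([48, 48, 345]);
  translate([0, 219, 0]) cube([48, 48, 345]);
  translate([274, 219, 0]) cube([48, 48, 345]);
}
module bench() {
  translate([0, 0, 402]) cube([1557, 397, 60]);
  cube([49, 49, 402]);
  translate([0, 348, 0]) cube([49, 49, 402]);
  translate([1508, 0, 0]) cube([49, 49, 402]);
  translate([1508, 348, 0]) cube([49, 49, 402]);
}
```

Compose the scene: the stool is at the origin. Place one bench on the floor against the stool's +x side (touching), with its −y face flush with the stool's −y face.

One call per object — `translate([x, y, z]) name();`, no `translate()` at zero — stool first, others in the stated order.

stool();
translate([322, 0, 0]) bench();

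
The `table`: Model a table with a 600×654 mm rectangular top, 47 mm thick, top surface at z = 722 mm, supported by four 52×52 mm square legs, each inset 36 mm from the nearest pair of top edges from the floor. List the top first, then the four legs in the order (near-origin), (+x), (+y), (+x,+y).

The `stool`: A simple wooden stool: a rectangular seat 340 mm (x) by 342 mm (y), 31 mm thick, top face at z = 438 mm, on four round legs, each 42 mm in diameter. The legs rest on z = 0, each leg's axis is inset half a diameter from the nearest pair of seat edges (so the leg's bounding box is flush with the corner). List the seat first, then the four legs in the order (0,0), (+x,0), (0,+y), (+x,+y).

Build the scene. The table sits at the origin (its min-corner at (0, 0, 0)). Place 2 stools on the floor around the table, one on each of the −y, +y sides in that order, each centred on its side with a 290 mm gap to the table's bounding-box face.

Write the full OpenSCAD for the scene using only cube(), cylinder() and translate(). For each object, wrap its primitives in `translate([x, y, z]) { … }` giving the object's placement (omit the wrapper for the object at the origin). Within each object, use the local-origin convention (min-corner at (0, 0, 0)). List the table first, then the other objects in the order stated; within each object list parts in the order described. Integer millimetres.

translate([0, 0, 675]) cube([600, 654, 47]);
translate([36, 36, 0]) cube([52, 52, 675]);
translate([512, 36, 0]) cube([52, 52, 675]);
translate([36, 566, 0]) cube([52, 52, 675]);
translate([512, 566, 0]) cube([52, 52, 675]);
translate([130, -632, 0]) {
  translate([0, 0, 407]) cube([340, 342, 31]);
  translate([21, 21, 0]) cylinder(h = 407, r = 21);
  translate([319, 21, 0]) cylinder(h = 407, r = 21);
  translate([21, 321, 0]) cylinder(h = 407, r = 21);
  translate([319, 321, 0]) cylinder(h = 407, r = 21);
}
translate([130, 944, 0]) {
  translate([0, 0, 407]) cube([340, 342, 31]);
  translate([21, 21, 0]) cylinder(h = 407, r = 21);
  translate([319, 21, 0]) cylinder(h = 407, r = 21);
  translate([21, 321, 0]) cylinder(h = 407, r = 21);
  translate([319, 321, 0]) cylinder(h = 407, r = 21);
}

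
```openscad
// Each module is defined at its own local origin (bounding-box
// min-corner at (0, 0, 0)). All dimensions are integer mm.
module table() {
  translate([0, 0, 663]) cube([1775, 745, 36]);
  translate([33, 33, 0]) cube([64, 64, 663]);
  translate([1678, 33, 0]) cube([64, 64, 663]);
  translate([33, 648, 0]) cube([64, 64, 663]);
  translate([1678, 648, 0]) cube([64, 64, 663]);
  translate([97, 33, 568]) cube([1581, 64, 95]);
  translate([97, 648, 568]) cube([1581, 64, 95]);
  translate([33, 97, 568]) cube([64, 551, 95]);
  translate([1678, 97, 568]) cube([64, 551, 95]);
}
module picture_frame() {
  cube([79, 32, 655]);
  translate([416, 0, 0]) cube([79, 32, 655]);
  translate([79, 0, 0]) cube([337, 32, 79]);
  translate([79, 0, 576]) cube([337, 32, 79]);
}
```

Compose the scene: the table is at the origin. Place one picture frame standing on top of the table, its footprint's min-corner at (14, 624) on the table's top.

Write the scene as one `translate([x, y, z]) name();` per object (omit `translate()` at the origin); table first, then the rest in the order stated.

table();
translate([14, 624, 699]) picture_frame();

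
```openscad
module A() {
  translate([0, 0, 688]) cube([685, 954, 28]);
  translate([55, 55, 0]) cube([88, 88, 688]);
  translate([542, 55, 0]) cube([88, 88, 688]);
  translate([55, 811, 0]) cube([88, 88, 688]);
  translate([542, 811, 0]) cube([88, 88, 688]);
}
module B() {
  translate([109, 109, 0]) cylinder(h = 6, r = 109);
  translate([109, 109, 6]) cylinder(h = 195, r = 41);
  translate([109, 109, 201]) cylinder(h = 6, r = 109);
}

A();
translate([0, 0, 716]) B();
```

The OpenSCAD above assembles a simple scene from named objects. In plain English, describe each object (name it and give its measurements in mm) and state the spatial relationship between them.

A is a rectangular dining table. The top is 685×954×28 mm with its upper surface at z = 716 mm. It stands on four 88×88 mm square legs, each inset 55 mm from the nearest pair of top edges, running from the floor to the underside of the top.

B is a spool: two coaxial disc flanges of radius 109 mm and thickness 6 mm, joined by a core cylinder of radius 41 mm and height 195 mm. The lower flange rests on z = 0 and the three cylinders share a vertical axis.

The spool is on top of the table.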